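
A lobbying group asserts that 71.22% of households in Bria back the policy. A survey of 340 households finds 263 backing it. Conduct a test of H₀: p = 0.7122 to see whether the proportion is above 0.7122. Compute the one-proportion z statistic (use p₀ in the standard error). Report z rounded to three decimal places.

z = 2.498

p̂ = 263/340 ≈ 0.77353.
Under H₀, SE = √(0.7122·0.2878/340) = √(0.000602856) = 0.02455.
z = (0.77353 − 0.7122)/0.02455 = 0.06133/0.02455 = 2.498.
p-value = P(Z > 2.498) ≈ 0.0062.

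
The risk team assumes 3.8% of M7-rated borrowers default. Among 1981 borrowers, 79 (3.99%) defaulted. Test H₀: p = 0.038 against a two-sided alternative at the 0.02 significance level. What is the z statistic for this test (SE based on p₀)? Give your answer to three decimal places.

p̂ = 79/1981 ≈ 0.03988.
Standard error under H₀: √(0.038×0.962/1981) = 0.00430.
z = (0.03988 − 0.038)/0.00430 = 0.00188/0.00430 = 0.437.
Two-sided p-value ≈ 2·Φ(−0.437) = 0.6618. With α = 0.02, fail to reject H₀.

z = 0.437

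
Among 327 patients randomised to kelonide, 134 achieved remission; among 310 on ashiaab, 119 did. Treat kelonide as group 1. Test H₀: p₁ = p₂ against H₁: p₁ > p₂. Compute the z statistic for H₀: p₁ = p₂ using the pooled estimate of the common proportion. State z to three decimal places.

z = 0.668

p̂₁ = 134/327 ≈ 0.40979, p̂₂ = 119/310 ≈ 0.38387.
Pooled p̂ = (134+119)/(327+310) = 253/637 = 0.39717.
SE = √(p̂(1−p̂)(1/n₁+1/n₂)) = √(0.39717·0.60283·0.00628391) = √(0.00150454) = 0.03879.
z = (0.40979 − 0.38387)/0.03879 = 0.02592/0.03879 = 0.668.
p-value = P(Z > 0.668) ≈ 0.2520.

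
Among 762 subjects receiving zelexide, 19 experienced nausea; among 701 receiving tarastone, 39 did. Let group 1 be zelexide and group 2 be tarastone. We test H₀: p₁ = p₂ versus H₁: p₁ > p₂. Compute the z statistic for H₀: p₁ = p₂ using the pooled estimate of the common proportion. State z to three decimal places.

z = -3.006

p̂₁ = 19/762 = 0.024934, p̂₂ = 39/701 = 0.055635.
Pooled p̂ = (19+39)/(762+701) = 58/1463 = 0.039645.
SE = √(p̂(1−p̂)(1/n₁+1/n₂)) = √(0.039645·0.960355·0.00273887) = √(0.000104277) = 0.010212.
z = (0.024934 − 0.055635)/0.010212 = -0.030701/0.010212 = -3.006.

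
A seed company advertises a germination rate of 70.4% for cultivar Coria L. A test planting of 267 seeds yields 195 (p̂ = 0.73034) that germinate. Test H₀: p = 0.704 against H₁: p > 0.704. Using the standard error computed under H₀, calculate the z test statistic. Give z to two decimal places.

p̂ = 195/267 ≈ 0.7303.
Under H₀, SE = √(0.704·0.296/267) = √(0.000780464) = 0.0279.
z = (0.7303 − 0.704)/0.0279 = 0.0263/0.0279 = 0.94.

z = 0.94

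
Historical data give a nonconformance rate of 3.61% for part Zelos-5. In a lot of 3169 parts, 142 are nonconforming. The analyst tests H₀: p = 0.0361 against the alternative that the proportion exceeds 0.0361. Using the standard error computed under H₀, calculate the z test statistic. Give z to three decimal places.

z = 2.628

p̂ = 142/3169 ≈ 0.044809.
Under H₀, SE = √(0.0361·0.9639/3169) = √(1.09804e-05) = 0.003314.
z = (0.044809 − 0.0361)/0.003314 = 0.008709/0.003314 = 2.628.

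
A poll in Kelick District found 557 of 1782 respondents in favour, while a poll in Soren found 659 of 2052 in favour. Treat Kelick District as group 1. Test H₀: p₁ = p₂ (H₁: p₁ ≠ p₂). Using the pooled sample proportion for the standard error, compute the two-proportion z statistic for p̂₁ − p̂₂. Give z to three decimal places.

z = -0.569

p̂₁ = 557/1782 ≈ 0.31257, p̂₂ = 659/2052 ≈ 0.32115.
Pooled p̂ = (557+659)/(1782+2052) = 1216/3834 = 0.31716.
SE = √(0.21657 × 0.0010485) = 0.01507.
z = (0.31257 − 0.32115)/0.01507 = -0.00858/0.01507 = -0.569.
Two-sided p-value ≈ 2·Φ(−0.569) = 0.5691.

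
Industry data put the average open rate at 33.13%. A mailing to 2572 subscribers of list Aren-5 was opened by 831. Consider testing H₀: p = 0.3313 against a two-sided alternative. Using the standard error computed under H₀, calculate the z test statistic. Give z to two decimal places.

p̂ = 831/2572 = 0.3231.
Under H₀, SE = √(0.3313·0.6687/2572) = √(8.61354e-05) = 0.0093.
z = (0.3231 − 0.3313)/0.0093 = -0.0082/0.0093 = -0.88.

z = -0.88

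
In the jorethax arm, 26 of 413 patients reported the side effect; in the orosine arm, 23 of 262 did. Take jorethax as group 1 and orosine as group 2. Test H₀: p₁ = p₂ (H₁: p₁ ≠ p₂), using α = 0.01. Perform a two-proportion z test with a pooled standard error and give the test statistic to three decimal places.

z = -1.212

p̂₁ = 26/413 ≈ 0.06295, p̂₂ = 23/262 ≈ 0.08779.
Pooled p̂ = (26+23)/(413+262) = 49/675 = 0.07259.
SE = √(p̂(1−p̂)(1/n₁+1/n₂)) = √(0.07259·0.92741·0.0062381) = √(0.000419967) = 0.02049.
z = (0.06295 − 0.08779)/0.02049 = -0.02484/0.02049 = -1.212.
Two-sided p-value ≈ 2·Φ(−1.212) = 0.2256. With α = 0.01, fail to reject H₀.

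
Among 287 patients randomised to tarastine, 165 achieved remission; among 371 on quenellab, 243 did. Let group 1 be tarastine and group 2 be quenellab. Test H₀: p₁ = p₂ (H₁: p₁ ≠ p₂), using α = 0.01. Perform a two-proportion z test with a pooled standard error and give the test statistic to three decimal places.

z = -2.099

p̂₁ = 165/287 ≈ 0.57491, p̂₂ = 243/371 ≈ 0.65499.
Pooled p̂ = (165+243)/(287+371) = 408/658 = 0.62006.
SE = √(0.235585 × 0.00617974) = 0.03816.
z = (0.57491 − 0.65499)/0.03816 = -0.08008/0.03816 = -2.099.
p-value = 2·P(Z > 2.099) ≈ 0.0359; since p > α = 0.01, fail to reject H₀.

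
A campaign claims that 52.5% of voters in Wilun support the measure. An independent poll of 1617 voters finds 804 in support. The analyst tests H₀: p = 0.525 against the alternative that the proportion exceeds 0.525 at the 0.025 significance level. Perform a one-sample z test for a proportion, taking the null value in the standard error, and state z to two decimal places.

z = -2.24

p̂ = 804/1617 = 0.4972.
SE = √(p₀(1−p₀)/n) = √(0.24937/1617) = 0.0124.
z = (0.4972 − 0.525)/0.0124 = -0.0278/0.0124 = -2.24.
p-value = P(Z > -2.237) ≈ 0.9874. With α = 0.025, fail to reject H₀.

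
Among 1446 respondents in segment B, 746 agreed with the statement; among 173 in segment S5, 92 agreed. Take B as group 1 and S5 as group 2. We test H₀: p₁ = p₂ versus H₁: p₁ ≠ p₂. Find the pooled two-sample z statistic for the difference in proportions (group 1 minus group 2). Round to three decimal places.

z = -0.395

p̂₁ = 746/1446 ≈ 0.51591, p̂₂ = 92/173 ≈ 0.53179.
Pooled p̂ = (746+92)/(1446+173) = 838/1619 = 0.51760.
SE = √(p̂(1−p̂)(1/n₁+1/n₂)) = √(0.51760·0.48240·0.00647191) = √(0.00161597) = 0.04020.
z = (0.51591 − 0.53179)/0.04020 = -0.01588/0.04020 = -0.395.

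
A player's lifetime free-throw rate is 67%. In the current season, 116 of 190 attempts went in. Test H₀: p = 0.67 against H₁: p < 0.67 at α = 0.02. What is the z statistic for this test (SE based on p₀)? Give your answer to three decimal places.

z = -1.743

p̂ = 116/190 ≈ 0.61053.
Standard error under H₀: √(0.67×0.33/190) = 0.03411.
z = (0.61053 − 0.67)/0.03411 = -0.05947/0.03411 = -1.743.
p-value = P(Z < -1.743) ≈ 0.0406, so at α = 0.02 we fail to reject H₀.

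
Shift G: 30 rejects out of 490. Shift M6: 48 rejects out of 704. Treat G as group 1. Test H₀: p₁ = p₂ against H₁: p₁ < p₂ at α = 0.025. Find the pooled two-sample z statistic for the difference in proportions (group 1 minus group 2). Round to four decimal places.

z = -0.4786

p̂₁ = 30/490 ≈ 0.061224, p̂₂ = 48/704 ≈ 0.068182.
Pooled p̂ = (30+48)/(490+704) = 78/1194 = 0.065327.
SE = √(p̂(1−p̂)(1/n₁+1/n₂)) = √(0.065327·0.934673·0.00346127) = √(0.000211342) = 0.014538.
z = (0.061224 − 0.068182)/0.014538 = -0.006958/0.014538 = -0.4786.
p-value = P(Z < -0.479) ≈ 0.3161; since p > α = 0.025, fail to reject H₀.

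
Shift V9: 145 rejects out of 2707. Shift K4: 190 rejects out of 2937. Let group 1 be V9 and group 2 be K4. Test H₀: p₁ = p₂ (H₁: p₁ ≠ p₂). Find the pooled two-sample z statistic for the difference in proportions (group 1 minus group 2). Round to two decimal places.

z = -1.77

p̂₁ = 145/2707 = 0.05356, p̂₂ = 190/2937 = 0.06469.
Pooled p̂ = (145+190)/(2707+2937) = 335/5644 = 0.05936.
SE = √(0.055832 × 0.000709896) = 0.00630.
z = (0.05356 − 0.06469)/0.00630 = -0.01113/0.00630 = -1.77.
p-value = 2·P(Z > 1.767) ≈ 0.0772.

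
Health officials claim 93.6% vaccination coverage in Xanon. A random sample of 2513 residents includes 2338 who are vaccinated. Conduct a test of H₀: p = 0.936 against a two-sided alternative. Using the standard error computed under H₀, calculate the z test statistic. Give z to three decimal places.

z = -1.155

p̂ = 2338/2513 = 0.930362.
Under H₀, SE = √(0.936·0.064/2513) = √(2.38376e-05) = 0.004882.
z = (0.930362 − 0.936)/0.004882 = -0.005638/0.004882 = -1.155.
Two-sided p-value ≈ 2·Φ(−1.155) = 0.2482.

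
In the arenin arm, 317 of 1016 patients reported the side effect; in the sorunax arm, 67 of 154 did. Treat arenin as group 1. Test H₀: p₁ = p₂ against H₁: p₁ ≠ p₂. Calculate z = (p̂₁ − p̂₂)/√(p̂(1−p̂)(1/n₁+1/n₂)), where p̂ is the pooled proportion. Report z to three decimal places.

p̂₁ = 317/1016 = 0.31201, p̂₂ = 67/154 = 0.43506.
Pooled p̂ = (317+67)/(1016+154) = 384/1170 = 0.32821.
SE = √(0.220487 × 0.00747776) = 0.04060.
z = (0.31201 − 0.43506)/0.04060 = -0.12305/0.04060 = -3.031.
Two-sided p-value ≈ 2·Φ(−3.031) = 0.0024.

z = -3.031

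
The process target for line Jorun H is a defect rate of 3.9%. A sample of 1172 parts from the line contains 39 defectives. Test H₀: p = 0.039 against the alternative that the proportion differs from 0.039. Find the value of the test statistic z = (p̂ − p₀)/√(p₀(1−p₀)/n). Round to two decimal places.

p̂ = 39/1172 ≈ 0.03328.
SE = √(p₀(1−p₀)/n) = √(0.037479/1172) = 0.00565.
z = (0.03328 − 0.039)/0.00565 = -0.00572/0.00565 = -1.01.
p-value = 2·P(Z > 1.012) ≈ 0.3115.

z = -1.01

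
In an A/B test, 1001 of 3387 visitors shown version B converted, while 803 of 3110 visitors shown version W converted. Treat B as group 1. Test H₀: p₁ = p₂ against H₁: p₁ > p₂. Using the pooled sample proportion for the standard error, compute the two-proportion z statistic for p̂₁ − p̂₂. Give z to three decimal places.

z = 3.357

p̂₁ = 1001/3387 = 0.2955418, p̂₂ = 803/3110 = 0.2581994.
Pooled p̂ = (1001+803)/(3387+3110) = 1804/6497 = 0.2776666.
SE = √(p̂(1−p̂)(1/n₁+1/n₂)) = √(0.2776666·0.7223334·0.00061679) = √(0.000123708) = 0.0111224.
z = (0.2955418 − 0.2581994)/0.0111224 = 0.0373424/0.0111224 = 3.357.
p-value = P(Z > 3.357) ≈ 0.0004.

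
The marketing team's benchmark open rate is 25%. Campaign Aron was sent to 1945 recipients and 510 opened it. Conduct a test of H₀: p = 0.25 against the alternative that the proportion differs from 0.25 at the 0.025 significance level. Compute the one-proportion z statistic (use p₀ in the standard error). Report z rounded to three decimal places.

z = 1.244

p̂ = 510/1945 = 0.262211.
Under H₀, SE = √(0.25·0.75/1945) = √(9.6401e-05) = 0.009818.
z = (0.262211 − 0.25)/0.009818 = 0.012211/0.009818 = 1.244.
p-value = 2·P(Z > 1.244) ≈ 0.2136, so at α = 0.025 we fail to reject H₀.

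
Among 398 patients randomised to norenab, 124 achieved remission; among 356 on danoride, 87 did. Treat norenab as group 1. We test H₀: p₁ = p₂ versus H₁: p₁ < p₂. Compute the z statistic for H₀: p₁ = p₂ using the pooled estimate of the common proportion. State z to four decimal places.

p̂₁ = 124/398 = 0.311558, p̂₂ = 87/356 = 0.244382.
Pooled p̂ = (124+87)/(398+356) = 211/754 = 0.279841.
SE = √(p̂(1−p̂)(1/n₁+1/n₂)) = √(0.279841·0.720159·0.00532155) = √(0.00107245) = 0.032748.
z = (0.311558 − 0.244382)/0.032748 = 0.067176/0.032748 = 2.0513.
p-value = P(Z < 2.051) ≈ 0.9799.

z = 2.0513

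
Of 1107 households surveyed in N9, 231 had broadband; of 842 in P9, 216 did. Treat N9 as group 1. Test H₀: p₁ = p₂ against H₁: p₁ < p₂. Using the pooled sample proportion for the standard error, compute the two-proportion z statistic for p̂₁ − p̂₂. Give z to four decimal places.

z = -2.4895

p̂₁ = 231/1107 = 0.2086721, p̂₂ = 216/842 = 0.2565321.
Pooled p̂ = (231+216)/(1107+842) = 447/1949 = 0.2293484.
SE = √(p̂(1−p̂)(1/n₁+1/n₂)) = √(0.2293484·0.7706516·0.00209099) = √(0.000369578) = 0.0192244.
z = (0.2086721 − 0.2565321)/0.0192244 = -0.0478600/0.0192244 = -2.4895.
p-value = P(Z < -2.490) ≈ 0.0064.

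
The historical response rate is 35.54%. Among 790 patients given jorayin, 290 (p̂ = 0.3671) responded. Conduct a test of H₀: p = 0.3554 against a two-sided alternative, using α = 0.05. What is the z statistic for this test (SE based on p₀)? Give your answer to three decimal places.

z = 0.686

p̂ = 290/790 = 0.36709.
SE = √(p₀(1−p₀)/n) = √(0.22909/790) = 0.01703.
z = (0.36709 − 0.3554)/0.01703 = 0.01169/0.01703 = 0.686.
p-value = 2·P(Z > 0.686) ≈ 0.4925; since p > α = 0.05, fail to reject H₀.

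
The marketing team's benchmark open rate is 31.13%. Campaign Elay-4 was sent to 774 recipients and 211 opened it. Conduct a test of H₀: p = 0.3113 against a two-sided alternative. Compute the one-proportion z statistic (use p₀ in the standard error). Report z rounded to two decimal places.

z = -2.32

p̂ = 211/774 = 0.272610.
SE = √(p₀(1−p₀)/n) = √(0.21439/774) = 0.016643.
z = (0.272610 − 0.3113)/0.016643 = -0.038690/0.016643 = -2.32.
Two-sided p-value ≈ 2·Φ(−2.325) = 0.0201.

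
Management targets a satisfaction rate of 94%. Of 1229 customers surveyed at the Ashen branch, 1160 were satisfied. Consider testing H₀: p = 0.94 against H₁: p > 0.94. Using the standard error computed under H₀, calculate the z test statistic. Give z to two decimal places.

z = 0.57

p̂ = 1160/1229 = 0.9439.
Standard error under H₀: √(0.94×0.06/1229) = 0.0068.
z = (0.9439 − 0.94)/0.0068 = 0.0039/0.0068 = 0.57.
p-value = P(Z > 0.569) ≈ 0.2846.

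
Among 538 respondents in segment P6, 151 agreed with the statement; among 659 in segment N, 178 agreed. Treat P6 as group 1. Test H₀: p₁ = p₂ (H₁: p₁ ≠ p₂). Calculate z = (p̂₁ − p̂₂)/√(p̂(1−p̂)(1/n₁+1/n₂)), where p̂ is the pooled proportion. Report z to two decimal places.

z = 0.41

p̂₁ = 151/538 = 0.2807, p̂₂ = 178/659 = 0.2701.
Pooled p̂ = (151+178)/(538+659) = 329/1197 = 0.2749.
SE = √(0.199309 × 0.00337619) = 0.0259.
z = (0.2807 − 0.2701)/0.0259 = 0.0106/0.0259 = 0.41.
Two-sided p-value ≈ 2·Φ(−0.407) = 0.6839.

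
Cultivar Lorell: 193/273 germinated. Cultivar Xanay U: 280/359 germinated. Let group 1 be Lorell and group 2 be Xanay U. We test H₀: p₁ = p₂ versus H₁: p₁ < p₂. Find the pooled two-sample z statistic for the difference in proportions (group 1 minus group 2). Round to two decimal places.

z = -2.09

p̂₁ = 193/273 ≈ 0.7070, p̂₂ = 280/359 ≈ 0.7799.
Pooled p̂ = (193+280)/(273+359) = 473/632 = 0.7484.
SE = √(p̂(1−p̂)(1/n₁+1/n₂)) = √(0.7484·0.2516·0.00644852) = √(0.00121418) = 0.0348.
z = (0.7070 − 0.7799)/0.0348 = -0.0729/0.0348 = -2.09.
p-value = P(Z < -2.095) ≈ 0.0181.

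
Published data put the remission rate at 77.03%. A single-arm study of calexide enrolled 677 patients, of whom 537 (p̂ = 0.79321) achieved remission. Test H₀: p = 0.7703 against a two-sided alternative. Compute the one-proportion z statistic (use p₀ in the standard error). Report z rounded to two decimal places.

z = 1.42

p̂ = 537/677 = 0.79321.
Under H₀, SE = √(0.7703·0.2297/677) = √(0.000261356) = 0.01617.
z = (0.79321 − 0.7703)/0.01617 = 0.02291/0.01617 = 1.42.
p-value = 2·P(Z > 1.417) ≈ 0.1565.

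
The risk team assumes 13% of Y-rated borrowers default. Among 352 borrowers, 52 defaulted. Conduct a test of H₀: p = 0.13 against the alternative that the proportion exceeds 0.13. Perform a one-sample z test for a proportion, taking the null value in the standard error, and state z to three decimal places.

p̂ = 52/352 = 0.14773.
Standard error under H₀: √(0.13×0.87/352) = 0.01793.
z = (0.14773 − 0.13)/0.01793 = 0.01773/0.01793 = 0.989.
p-value = P(Z > 0.989) ≈ 0.1613.

z = 0.989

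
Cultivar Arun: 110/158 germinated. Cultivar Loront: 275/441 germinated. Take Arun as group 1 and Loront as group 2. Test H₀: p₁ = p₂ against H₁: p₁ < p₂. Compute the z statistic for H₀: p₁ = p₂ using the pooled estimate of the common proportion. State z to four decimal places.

z = 1.6345

p̂₁ = 110/158 = 0.696203, p̂₂ = 275/441 = 0.623583.
Pooled p̂ = (110+275)/(158+441) = 385/599 = 0.642738.
SE = √(p̂(1−p̂)(1/n₁+1/n₂)) = √(0.642738·0.357262·0.00859669) = √(0.00197402) = 0.044430.
z = (0.696203 − 0.623583)/0.044430 = 0.072620/0.044430 = 1.6345.
p-value = P(Z < 1.634) ≈ 0.9489.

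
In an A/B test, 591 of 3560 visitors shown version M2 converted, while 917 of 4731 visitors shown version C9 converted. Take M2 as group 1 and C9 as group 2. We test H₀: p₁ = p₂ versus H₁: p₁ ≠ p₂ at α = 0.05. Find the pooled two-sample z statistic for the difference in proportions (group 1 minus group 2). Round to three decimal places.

p̂₁ = 591/3560 ≈ 0.16601, p̂₂ = 917/4731 ≈ 0.19383.
Pooled p̂ = (591+917)/(3560+4731) = 1508/8291 = 0.18188.
SE = √(0.148802 × 0.000492271) = 0.00856.
z = (0.16601 − 0.19383)/0.00856 = -0.02782/0.00856 = -3.250.
p-value = 2·P(Z > 3.250) ≈ 0.0012. With α = 0.05, reject H₀.

z = -3.250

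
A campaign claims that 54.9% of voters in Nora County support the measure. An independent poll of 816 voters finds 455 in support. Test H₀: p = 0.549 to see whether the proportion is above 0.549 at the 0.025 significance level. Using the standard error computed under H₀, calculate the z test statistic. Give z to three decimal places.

z = 0.494

p̂ = 455/816 = 0.55760.
Under H₀, SE = √(0.549·0.451/816) = √(0.00030343) = 0.01742.
z = (0.55760 − 0.549)/0.01742 = 0.00860/0.01742 = 0.494.
p-value = P(Z > 0.494) ≈ 0.3108. With α = 0.025, fail to reject H₀.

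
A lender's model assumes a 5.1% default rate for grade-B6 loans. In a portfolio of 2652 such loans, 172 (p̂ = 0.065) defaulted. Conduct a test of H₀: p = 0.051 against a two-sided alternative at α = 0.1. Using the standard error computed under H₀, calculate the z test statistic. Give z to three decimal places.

p̂ = 172/2652 ≈ 0.064857.
SE = √(p₀(1−p₀)/n) = √(0.048399/2652) = 0.004272.
z = (0.064857 − 0.051)/0.004272 = 0.013857/0.004272 = 3.244.
Two-sided p-value ≈ 2·Φ(−3.244) = 0.0012. With α = 0.1, reject H₀.

z = 3.244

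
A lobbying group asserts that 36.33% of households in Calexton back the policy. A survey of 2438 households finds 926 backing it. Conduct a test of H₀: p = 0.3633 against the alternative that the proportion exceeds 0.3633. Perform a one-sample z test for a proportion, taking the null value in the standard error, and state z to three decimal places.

z = 1.696

p̂ = 926/2438 = 0.37982.
SE = √(p₀(1−p₀)/n) = √(0.23131/2438) = 0.00974.
z = (0.37982 − 0.3633)/0.00974 = 0.01652/0.00974 = 1.696.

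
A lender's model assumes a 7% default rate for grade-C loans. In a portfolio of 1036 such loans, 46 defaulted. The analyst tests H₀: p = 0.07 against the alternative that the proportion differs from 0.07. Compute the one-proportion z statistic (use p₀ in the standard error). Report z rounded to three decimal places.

p̂ = 46/1036 = 0.044402.
Standard error under H₀: √(0.07×0.93/1036) = 0.007927.
z = (0.044402 − 0.07)/0.007927 = -0.025598/0.007927 = -3.229.

z = -3.229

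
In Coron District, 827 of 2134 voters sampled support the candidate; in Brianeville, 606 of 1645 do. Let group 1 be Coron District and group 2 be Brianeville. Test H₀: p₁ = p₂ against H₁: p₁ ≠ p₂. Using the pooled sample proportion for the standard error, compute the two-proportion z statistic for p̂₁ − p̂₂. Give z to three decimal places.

p̂₁ = 827/2134 = 0.38754, p̂₂ = 606/1645 = 0.36839.
Pooled p̂ = (827+606)/(2134+1645) = 1433/3779 = 0.37920.
SE = √(p̂(1−p̂)(1/n₁+1/n₂)) = √(0.37920·0.62080·0.00107651) = √(0.000253418) = 0.01592.
z = (0.38754 − 0.36839)/0.01592 = 0.01915/0.01592 = 1.203.

z = 1.203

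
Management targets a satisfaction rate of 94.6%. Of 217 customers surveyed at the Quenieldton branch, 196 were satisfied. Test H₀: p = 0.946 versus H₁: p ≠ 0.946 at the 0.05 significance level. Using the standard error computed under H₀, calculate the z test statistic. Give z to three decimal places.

z = -2.788

p̂ = 196/217 = 0.90323.
Standard error under H₀: √(0.946×0.054/217) = 0.01534.
z = (0.90323 − 0.946)/0.01534 = -0.04277/0.01534 = -2.788.
Two-sided p-value ≈ 2·Φ(−2.788) = 0.0053. With α = 0.05, reject H₀.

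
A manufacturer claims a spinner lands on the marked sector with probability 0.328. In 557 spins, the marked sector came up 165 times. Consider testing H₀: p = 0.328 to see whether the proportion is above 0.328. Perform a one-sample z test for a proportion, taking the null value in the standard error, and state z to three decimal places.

p̂ = 165/557 = 0.29623.
Under H₀, SE = √(0.328·0.672/557) = √(0.00039572) = 0.01989.
z = (0.29623 − 0.328)/0.01989 = -0.03177/0.01989 = -1.597.
p-value = P(Z > -1.597) ≈ 0.9449.

z = -1.597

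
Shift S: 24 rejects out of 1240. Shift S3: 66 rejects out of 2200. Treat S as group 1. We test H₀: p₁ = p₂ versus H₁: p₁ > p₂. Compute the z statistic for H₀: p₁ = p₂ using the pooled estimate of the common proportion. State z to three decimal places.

z = -1.878

p̂₁ = 24/1240 = 0.01935, p̂₂ = 66/2200 = 0.03000.
Pooled p̂ = (24+66)/(1240+2200) = 90/3440 = 0.02616.
SE = √(0.0254783 × 0.001261) = 0.00567.
z = (0.01935 − 0.03000)/0.00567 = -0.01065/0.00567 = -1.878.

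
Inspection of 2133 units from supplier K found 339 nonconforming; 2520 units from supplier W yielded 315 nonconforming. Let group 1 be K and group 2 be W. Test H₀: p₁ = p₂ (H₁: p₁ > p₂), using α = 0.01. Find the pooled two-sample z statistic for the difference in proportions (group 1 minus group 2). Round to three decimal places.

z = 3.318

p̂₁ = 339/2133 ≈ 0.158931, p̂₂ = 315/2520 ≈ 0.125000.
Pooled p̂ = (339+315)/(2133+2520) = 654/4653 = 0.140554.
SE = √(0.120799 × 0.000865649) = 0.010226.
z = (0.158931 − 0.125000)/0.010226 = 0.033931/0.010226 = 3.318.
p-value = P(Z > 3.318) ≈ 0.0005; since p < α = 0.01, reject H₀.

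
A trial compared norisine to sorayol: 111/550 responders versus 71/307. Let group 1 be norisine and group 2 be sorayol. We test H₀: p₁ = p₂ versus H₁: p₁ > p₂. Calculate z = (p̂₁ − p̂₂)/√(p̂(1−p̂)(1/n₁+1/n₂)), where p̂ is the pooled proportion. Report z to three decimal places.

p̂₁ = 111/550 ≈ 0.20182, p̂₂ = 71/307 ≈ 0.23127.
Pooled p̂ = (111+71)/(550+307) = 182/857 = 0.21237.
SE = √(0.167268 × 0.00507551) = 0.02914.
z = (0.20182 − 0.23127)/0.02914 = -0.02945/0.02914 = -1.011.

z = -1.011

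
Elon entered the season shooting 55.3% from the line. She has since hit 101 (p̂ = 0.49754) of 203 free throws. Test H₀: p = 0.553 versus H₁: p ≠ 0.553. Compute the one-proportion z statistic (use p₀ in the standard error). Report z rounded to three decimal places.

z = -1.589

p̂ = 101/203 ≈ 0.49754.
Under H₀, SE = √(0.553·0.447/203) = √(0.00121769) = 0.03490.
z = (0.49754 − 0.553)/0.03490 = -0.05546/0.03490 = -1.589.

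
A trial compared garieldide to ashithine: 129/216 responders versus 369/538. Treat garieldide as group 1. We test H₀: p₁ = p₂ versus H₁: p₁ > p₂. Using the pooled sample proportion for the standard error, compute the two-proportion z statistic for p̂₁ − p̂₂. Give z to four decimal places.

z = -2.3241

p̂₁ = 129/216 = 0.597222, p̂₂ = 369/538 = 0.685874.
Pooled p̂ = (129+369)/(216+538) = 498/754 = 0.660477.
SE = √(p̂(1−p̂)(1/n₁+1/n₂)) = √(0.660477·0.339523·0.00648837) = √(0.001455) = 0.038144.
z = (0.597222 − 0.685874)/0.038144 = -0.088652/0.038144 = -2.3241.
p-value = P(Z > -2.324) ≈ 0.9899.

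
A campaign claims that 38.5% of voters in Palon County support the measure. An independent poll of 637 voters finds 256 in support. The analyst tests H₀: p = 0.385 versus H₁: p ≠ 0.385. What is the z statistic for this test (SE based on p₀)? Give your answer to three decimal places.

p̂ = 256/637 = 0.40188.
Standard error under H₀: √(0.385×0.615/637) = 0.01928.
z = (0.40188 − 0.385)/0.01928 = 0.01688/0.01928 = 0.876.
p-value = 2·P(Z > 0.876) ≈ 0.3812.

z = 0.876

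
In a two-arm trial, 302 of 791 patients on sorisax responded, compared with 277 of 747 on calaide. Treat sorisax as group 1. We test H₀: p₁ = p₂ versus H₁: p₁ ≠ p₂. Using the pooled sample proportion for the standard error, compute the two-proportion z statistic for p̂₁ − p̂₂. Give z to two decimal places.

z = 0.44

p̂₁ = 302/791 = 0.38180, p̂₂ = 277/747 = 0.37082.
Pooled p̂ = (302+277)/(791+747) = 579/1538 = 0.37646.
SE = √(p̂(1−p̂)(1/n₁+1/n₂)) = √(0.37646·0.62354·0.00260291) = √(0.000611004) = 0.02472.
z = (0.38180 − 0.37082)/0.02472 = 0.01098/0.02472 = 0.44.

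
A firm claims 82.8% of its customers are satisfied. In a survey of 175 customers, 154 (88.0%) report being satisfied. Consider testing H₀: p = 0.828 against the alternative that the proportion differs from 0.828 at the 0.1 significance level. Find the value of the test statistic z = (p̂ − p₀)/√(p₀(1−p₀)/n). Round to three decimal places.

p̂ = 154/175 = 0.88000.
Standard error under H₀: √(0.828×0.172/175) = 0.02853.
z = (0.88000 − 0.828)/0.02853 = 0.05200/0.02853 = 1.823.
Two-sided p-value ≈ 2·Φ(−1.823) = 0.0683. With α = 0.1, reject H₀.

z = 1.823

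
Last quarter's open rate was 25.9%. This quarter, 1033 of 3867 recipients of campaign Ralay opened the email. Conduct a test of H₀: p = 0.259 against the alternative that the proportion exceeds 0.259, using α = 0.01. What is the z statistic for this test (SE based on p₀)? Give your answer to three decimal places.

p̂ = 1033/3867 ≈ 0.267132.
Under H₀, SE = √(0.259·0.741/3867) = √(4.96299e-05) = 0.007045.
z = (0.267132 − 0.259)/0.007045 = 0.008132/0.007045 = 1.154.
p-value = P(Z > 1.154) ≈ 0.1242, so at α = 0.01 we fail to reject H₀.

z = 1.154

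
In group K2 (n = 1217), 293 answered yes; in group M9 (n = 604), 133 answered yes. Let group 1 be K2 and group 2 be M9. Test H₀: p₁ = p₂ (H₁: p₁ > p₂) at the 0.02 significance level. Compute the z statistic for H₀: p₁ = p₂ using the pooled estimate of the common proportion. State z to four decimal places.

z = 0.9756

p̂₁ = 293/1217 ≈ 0.2407560, p̂₂ = 133/604 ≈ 0.2201987.
Pooled p̂ = (293+133)/(1217+604) = 426/1821 = 0.2339374.
SE = √(0.179211 × 0.00247732) = 0.0210704.
z = (0.2407560 − 0.2201987)/0.0210704 = 0.0205573/0.0210704 = 0.9756.
p-value = P(Z > 0.976) ≈ 0.1646; since p > α = 0.02, fail to reject H₀.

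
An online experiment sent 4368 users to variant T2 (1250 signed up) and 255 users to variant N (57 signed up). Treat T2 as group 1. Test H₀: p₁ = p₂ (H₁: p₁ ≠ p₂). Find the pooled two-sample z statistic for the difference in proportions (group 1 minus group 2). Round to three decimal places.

z = 2.159

p̂₁ = 1250/4368 ≈ 0.28617, p̂₂ = 57/255 ≈ 0.22353.
Pooled p̂ = (1250+57)/(4368+255) = 1307/4623 = 0.28272.
SE = √(p̂(1−p̂)(1/n₁+1/n₂)) = √(0.28272·0.71728·0.00415051) = √(0.000841673) = 0.02901.
z = (0.28617 − 0.22353)/0.02901 = 0.06264/0.02901 = 2.159.
Two-sided p-value ≈ 2·Φ(−2.159) = 0.0308.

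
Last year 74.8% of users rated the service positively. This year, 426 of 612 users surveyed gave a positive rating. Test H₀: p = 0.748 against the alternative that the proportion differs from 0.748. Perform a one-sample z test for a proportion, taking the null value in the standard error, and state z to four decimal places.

z = -2.9585

p̂ = 426/612 = 0.696078.
Under H₀, SE = √(0.748·0.252/612) = √(0.000308) = 0.017550.
z = (0.696078 − 0.748)/0.017550 = -0.051922/0.017550 = -2.9585.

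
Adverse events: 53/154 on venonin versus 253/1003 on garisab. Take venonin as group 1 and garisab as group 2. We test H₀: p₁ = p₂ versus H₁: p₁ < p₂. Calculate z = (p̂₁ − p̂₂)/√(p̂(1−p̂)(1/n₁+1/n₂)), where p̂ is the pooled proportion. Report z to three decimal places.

p̂₁ = 53/154 = 0.34416, p̂₂ = 253/1003 = 0.25224.
Pooled p̂ = (53+253)/(154+1003) = 306/1157 = 0.26448.
SE = √(0.194529 × 0.00749052) = 0.03817.
z = (0.34416 − 0.25224)/0.03817 = 0.09192/0.03817 = 2.408.
p-value = P(Z < 2.408) ≈ 0.9920.

z = 2.408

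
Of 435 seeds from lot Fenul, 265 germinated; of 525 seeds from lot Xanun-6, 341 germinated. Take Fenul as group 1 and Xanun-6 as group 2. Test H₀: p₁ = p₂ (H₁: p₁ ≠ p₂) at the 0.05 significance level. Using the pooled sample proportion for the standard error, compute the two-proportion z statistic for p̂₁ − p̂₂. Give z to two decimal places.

p̂₁ = 265/435 = 0.6092, p̂₂ = 341/525 = 0.6495.
Pooled p̂ = (265+341)/(435+525) = 606/960 = 0.6312.
SE = √(p̂(1−p̂)(1/n₁+1/n₂)) = √(0.6312·0.3688·0.00420361) = √(0.000978489) = 0.0313.
z = (0.6092 − 0.6495)/0.0313 = -0.0403/0.0313 = -1.29.
Two-sided p-value ≈ 2·Φ(−1.289) = 0.1973, so at α = 0.05 we fail to reject H₀.

z = -1.29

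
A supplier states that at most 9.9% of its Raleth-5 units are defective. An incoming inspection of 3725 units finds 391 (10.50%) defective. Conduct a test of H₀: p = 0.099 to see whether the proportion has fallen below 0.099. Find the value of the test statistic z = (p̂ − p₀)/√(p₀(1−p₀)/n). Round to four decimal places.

z = 1.2193

p̂ = 391/3725 = 0.104966.
Under H₀, SE = √(0.099·0.901/3725) = √(2.3946e-05) = 0.004893.
z = (0.104966 − 0.099)/0.004893 = 0.005966/0.004893 = 1.2193.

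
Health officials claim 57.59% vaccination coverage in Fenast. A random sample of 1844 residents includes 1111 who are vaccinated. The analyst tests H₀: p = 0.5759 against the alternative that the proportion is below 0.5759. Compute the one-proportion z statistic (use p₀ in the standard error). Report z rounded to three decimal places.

z = 2.311

p̂ = 1111/1844 ≈ 0.602495.
SE = √(p₀(1−p₀)/n) = √(0.24424/1844) = 0.011509.
z = (0.602495 − 0.5759)/0.011509 = 0.026595/0.011509 = 2.311.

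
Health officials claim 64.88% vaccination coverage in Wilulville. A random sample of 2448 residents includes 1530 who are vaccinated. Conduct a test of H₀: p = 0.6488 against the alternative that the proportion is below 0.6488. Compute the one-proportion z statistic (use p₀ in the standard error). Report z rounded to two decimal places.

z = -2.47

p̂ = 1530/2448 = 0.62500.
Standard error under H₀: √(0.6488×0.3512/2448) = 0.00965.
z = (0.62500 − 0.6488)/0.00965 = -0.02380/0.00965 = -2.47.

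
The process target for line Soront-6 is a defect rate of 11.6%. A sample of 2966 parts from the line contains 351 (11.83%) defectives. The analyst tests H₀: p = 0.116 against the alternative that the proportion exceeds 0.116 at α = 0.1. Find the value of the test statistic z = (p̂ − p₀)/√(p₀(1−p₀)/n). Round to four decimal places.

z = 0.3982

p̂ = 351/2966 ≈ 0.1183412.
Standard error under H₀: √(0.116×0.884/2966) = 0.0058799.
z = (0.1183412 − 0.116)/0.0058799 = 0.0023412/0.0058799 = 0.3982.
p-value = P(Z > 0.398) ≈ 0.3453. With α = 0.1, fail to reject H₀.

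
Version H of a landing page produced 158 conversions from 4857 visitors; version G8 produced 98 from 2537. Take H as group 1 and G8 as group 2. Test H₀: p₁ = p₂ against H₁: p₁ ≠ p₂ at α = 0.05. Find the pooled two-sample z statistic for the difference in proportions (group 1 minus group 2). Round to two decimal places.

p̂₁ = 158/4857 = 0.0325, p̂₂ = 98/2537 = 0.0386.
Pooled p̂ = (158+98)/(4857+2537) = 256/7394 = 0.0346.
SE = √(p̂(1−p̂)(1/n₁+1/n₂)) = √(0.0346·0.9654·0.000600055) = √(2.00562e-05) = 0.0045.
z = (0.0325 − 0.0386)/0.0045 = -0.0061/0.0045 = -1.36.
Two-sided p-value ≈ 2·Φ(−1.362) = 0.1733; since p > α = 0.05, fail to reject H₀.

z = -1.36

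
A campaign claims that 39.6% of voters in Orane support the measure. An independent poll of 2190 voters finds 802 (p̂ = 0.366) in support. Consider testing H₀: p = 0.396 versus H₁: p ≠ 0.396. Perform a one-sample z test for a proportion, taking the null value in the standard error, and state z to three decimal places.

z = -2.851

p̂ = 802/2190 = 0.36621.
SE = √(p₀(1−p₀)/n) = √(0.23918/2190) = 0.01045.
z = (0.36621 − 0.396)/0.01045 = -0.02979/0.01045 = -2.851.
Two-sided p-value ≈ 2·Φ(−2.851) = 0.0044.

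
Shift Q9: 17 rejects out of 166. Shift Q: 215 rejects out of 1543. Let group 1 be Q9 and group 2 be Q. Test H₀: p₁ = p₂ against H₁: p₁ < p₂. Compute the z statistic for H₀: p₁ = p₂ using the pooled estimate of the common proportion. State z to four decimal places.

p̂₁ = 17/166 = 0.102410, p̂₂ = 215/1543 = 0.139339.
Pooled p̂ = (17+215)/(166+1543) = 232/1709 = 0.135752.
SE = √(p̂(1−p̂)(1/n₁+1/n₂)) = √(0.135752·0.864248·0.00667218) = √(0.000782803) = 0.027979.
z = (0.102410 − 0.139339)/0.027979 = -0.036929/0.027979 = -1.3199.

z = -1.3199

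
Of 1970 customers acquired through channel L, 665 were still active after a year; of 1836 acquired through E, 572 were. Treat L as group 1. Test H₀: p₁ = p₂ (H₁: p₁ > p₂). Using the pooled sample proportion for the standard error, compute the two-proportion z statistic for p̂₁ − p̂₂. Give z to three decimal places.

z = 1.712

p̂₁ = 665/1970 ≈ 0.33756, p̂₂ = 572/1836 ≈ 0.31155.
Pooled p̂ = (665+572)/(1970+1836) = 1237/3806 = 0.32501.
SE = √(0.21938 × 0.00105228) = 0.01519.
z = (0.33756 − 0.31155)/0.01519 = 0.02601/0.01519 = 1.712.
p-value = P(Z > 1.712) ≈ 0.0434.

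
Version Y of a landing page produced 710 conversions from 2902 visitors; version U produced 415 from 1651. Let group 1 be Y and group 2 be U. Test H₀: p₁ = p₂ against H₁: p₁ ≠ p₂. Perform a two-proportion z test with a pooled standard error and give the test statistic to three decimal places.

z = -0.504

p̂₁ = 710/2902 ≈ 0.24466, p̂₂ = 415/1651 ≈ 0.25136.
Pooled p̂ = (710+415)/(2902+1651) = 1125/4553 = 0.24709.
SE = √(p̂(1−p̂)(1/n₁+1/n₂)) = √(0.24709·0.75291·0.000950283) = √(0.000176787) = 0.01330.
z = (0.24466 − 0.25136)/0.01330 = -0.00670/0.01330 = -0.504.
Two-sided p-value ≈ 2·Φ(−0.504) = 0.6141.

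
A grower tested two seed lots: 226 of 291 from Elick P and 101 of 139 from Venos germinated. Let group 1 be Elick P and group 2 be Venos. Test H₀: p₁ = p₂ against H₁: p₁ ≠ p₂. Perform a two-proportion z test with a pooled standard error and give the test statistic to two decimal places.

z = 1.14

p̂₁ = 226/291 ≈ 0.7766, p̂₂ = 101/139 ≈ 0.7266.
Pooled p̂ = (226+101)/(291+139) = 327/430 = 0.7605.
SE = √(0.182158 × 0.0106307) = 0.0440.
z = (0.7766 − 0.7266)/0.0440 = 0.0500/0.0440 = 1.14.
Two-sided p-value ≈ 2·Φ(−1.137) = 0.2557.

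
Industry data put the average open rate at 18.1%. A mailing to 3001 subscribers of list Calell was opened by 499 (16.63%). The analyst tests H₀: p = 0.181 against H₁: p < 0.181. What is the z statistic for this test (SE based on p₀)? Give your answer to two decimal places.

p̂ = 499/3001 ≈ 0.16628.
SE = √(p₀(1−p₀)/n) = √(0.14824/3001) = 0.00703.
z = (0.16628 − 0.181)/0.00703 = -0.01472/0.00703 = -2.09.
p-value = P(Z < -2.095) ≈ 0.0181.

z = -2.09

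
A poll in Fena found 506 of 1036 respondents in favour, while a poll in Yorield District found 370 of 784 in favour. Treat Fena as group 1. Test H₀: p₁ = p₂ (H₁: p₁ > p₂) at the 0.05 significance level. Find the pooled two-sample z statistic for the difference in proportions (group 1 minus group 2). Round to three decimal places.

z = 0.697

p̂₁ = 506/1036 ≈ 0.48842, p̂₂ = 370/784 ≈ 0.47194.
Pooled p̂ = (506+370)/(1036+784) = 876/1820 = 0.48132.
SE = √(0.249651 × 0.00224076) = 0.02365.
z = (0.48842 − 0.47194)/0.02365 = 0.01648/0.02365 = 0.697.
p-value = P(Z > 0.697) ≈ 0.2430, so at α = 0.05 we fail to reject H₀.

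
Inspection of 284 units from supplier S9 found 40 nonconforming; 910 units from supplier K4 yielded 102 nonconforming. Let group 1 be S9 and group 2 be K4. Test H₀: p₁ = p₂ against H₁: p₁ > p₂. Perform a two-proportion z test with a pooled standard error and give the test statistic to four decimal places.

z = 1.3070

p̂₁ = 40/284 ≈ 0.140845, p̂₂ = 102/910 ≈ 0.112088.
Pooled p̂ = (40+102)/(284+910) = 142/1194 = 0.118928.
SE = √(0.104784 × 0.00462003) = 0.022002.
z = (0.140845 − 0.112088)/0.022002 = 0.028757/0.022002 = 1.3070.
p-value = P(Z > 1.307) ≈ 0.0956.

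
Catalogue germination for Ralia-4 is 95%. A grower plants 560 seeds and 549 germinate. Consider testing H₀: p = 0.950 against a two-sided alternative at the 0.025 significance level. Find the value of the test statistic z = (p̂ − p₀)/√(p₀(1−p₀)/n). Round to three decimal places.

z = 3.296

p̂ = 549/560 = 0.98036.
Standard error under H₀: √(0.95×0.05/560) = 0.00921.
z = (0.98036 − 0.95)/0.00921 = 0.03036/0.00921 = 3.296.
p-value = 2·P(Z > 3.296) ≈ 0.0010. With α = 0.025, reject H₀.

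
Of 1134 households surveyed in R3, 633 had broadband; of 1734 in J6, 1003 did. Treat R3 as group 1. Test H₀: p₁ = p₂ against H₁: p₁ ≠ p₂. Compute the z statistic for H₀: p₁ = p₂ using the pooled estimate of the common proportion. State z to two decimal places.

z = -1.07

p̂₁ = 633/1134 ≈ 0.5582, p̂₂ = 1003/1734 ≈ 0.5784.
Pooled p̂ = (633+1003)/(1134+1734) = 1636/2868 = 0.5704.
SE = √(p̂(1−p̂)(1/n₁+1/n₂)) = √(0.5704·0.4296·0.00145854) = √(0.000357398) = 0.0189.
z = (0.5582 − 0.5784)/0.0189 = -0.0202/0.0189 = -1.07.
Two-sided p-value ≈ 2·Φ(−1.070) = 0.2846.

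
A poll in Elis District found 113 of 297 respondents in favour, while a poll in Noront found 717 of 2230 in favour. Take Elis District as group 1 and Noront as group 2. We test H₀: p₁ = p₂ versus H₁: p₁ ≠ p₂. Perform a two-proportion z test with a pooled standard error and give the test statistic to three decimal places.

p̂₁ = 113/297 = 0.38047, p̂₂ = 717/2230 = 0.32152.
Pooled p̂ = (113+717)/(297+2230) = 830/2527 = 0.32845.
SE = √(0.220572 × 0.00381543) = 0.02901.
z = (0.38047 − 0.32152)/0.02901 = 0.05895/0.02901 = 2.032.
Two-sided p-value ≈ 2·Φ(−2.032) = 0.0422.

z = 2.032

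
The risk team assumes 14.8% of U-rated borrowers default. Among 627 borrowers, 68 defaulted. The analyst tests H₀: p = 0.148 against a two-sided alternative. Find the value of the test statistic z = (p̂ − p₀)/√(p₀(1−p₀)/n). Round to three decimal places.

z = -2.789

p̂ = 68/627 ≈ 0.10845.
Standard error under H₀: √(0.148×0.852/627) = 0.01418.
z = (0.10845 − 0.148)/0.01418 = -0.03955/0.01418 = -2.789.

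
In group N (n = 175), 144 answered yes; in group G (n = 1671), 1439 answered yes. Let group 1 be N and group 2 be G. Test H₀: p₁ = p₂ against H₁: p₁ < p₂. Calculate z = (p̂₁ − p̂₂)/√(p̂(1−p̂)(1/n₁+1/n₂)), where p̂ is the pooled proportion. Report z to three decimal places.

p̂₁ = 144/175 ≈ 0.82286, p̂₂ = 1439/1671 ≈ 0.86116.
Pooled p̂ = (144+1439)/(175+1671) = 1583/1846 = 0.85753.
SE = √(p̂(1−p̂)(1/n₁+1/n₂)) = √(0.85753·0.14247·0.00631273) = √(0.000771242) = 0.02777.
z = (0.82286 − 0.86116)/0.02777 = -0.03830/0.02777 = -1.379.
p-value = P(Z < -1.379) ≈ 0.0839.

z = -1.379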